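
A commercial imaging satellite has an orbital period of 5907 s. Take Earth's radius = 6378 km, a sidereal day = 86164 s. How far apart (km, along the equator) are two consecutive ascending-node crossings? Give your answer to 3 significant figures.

2750 km

During one orbit Earth rotates (5907.0 / 86164) × 360° = 24.68°.
At the equator that is 24.68° × (2π·6378/360) km/° = 24.68 × 111.3 = 2747 km.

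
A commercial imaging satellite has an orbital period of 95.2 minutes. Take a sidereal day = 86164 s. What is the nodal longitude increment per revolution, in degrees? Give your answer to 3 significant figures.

23.9°

T = 95.2 min = 5712.0 s.
During one orbit Earth rotates (5712.0 / 86164) × 360° = 23.87°.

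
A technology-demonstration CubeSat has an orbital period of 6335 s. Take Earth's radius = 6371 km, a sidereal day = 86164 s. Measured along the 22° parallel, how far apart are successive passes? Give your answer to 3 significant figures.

2730 km

Node shift per orbit = (6335.0/86164) × 360° = 26.47°.
Equatorial spacing = 26.47 × 111.2 km/° = 2943 km.
At 22° latitude, spacing = 2943 × cos(22°) = 2729 km.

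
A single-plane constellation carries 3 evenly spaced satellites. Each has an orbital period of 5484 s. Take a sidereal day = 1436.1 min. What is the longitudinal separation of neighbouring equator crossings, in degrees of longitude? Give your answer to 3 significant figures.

7.64°

Single-satellite node shift = (5484.0/86166) × 360° = 22.91°.
With 3 satellites evenly phased, successive equator crossings are 22.91/3 = 7.637° apart.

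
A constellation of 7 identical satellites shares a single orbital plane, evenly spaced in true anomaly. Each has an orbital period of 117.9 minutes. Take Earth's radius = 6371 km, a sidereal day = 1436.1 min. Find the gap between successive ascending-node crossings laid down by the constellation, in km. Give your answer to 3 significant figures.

T = 117.9 min = 7074.0 s.
Single-satellite node shift = (7074.0/86166) × 360° = 29.56°.
With 7 satellites evenly phased, successive equator crossings are 29.56/7 = 4.222° apart.
That is 4.222 × 111.2 = 469 km at the equator.

469 km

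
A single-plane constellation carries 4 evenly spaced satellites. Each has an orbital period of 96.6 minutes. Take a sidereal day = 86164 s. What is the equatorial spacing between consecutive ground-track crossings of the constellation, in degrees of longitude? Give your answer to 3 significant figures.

6.05°

T = 96.6 min = 5796.0 s.
Single-satellite node shift = (5796.0/86164) × 360° = 24.22°.
With 4 satellites evenly phased, successive equator crossings are 24.22/4 = 6.054° apart.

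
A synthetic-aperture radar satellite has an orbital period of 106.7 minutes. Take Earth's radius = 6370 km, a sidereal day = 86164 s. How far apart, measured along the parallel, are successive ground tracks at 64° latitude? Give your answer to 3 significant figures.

1300 km

T = 106.7 min = 6402.0 s.
Node shift per orbit = (6402.0/86164) × 360° = 26.75°.
Equatorial spacing = 26.75 × 111.2 km/° = 2974 km.
At 64° latitude, spacing = 2974 × cos(64°) = 1304 km.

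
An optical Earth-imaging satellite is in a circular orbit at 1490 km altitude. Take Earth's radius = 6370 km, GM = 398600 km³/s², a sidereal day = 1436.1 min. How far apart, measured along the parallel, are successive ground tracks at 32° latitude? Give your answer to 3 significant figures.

Semi-major axis a = 6370 + 1490 = 7860 km. Period T = 2π√(a³/μ) = 2π√(7860³/398600) = 6935.0 s = 115.58 min.
Node shift per orbit = (6935.0/86166) × 360° = 28.97°.
Equatorial spacing = 28.97 × 111.2 km/° = 3221 km.
At 32° latitude, spacing = 3221 × cos(32°) = 2732 km.

2730 km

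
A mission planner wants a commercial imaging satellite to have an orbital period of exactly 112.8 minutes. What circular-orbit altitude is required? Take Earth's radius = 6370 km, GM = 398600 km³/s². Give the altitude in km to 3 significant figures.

T = 112.8 min = 6768.0 s.
From T = 2π√(a³/μ): a = (μ T²/4π²)^(1/3) = (398600 × 6768.0² / 4π²)^(1/3) = 7733 km.
Altitude h = a − R = 7733 − 6370 = 1363 km.

1360 km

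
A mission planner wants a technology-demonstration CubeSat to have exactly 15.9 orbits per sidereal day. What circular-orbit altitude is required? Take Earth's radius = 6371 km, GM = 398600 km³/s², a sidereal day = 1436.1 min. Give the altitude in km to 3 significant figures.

Required period T = 86166 / 15.9 = 5419.2 s.
From T = 2π√(a³/μ): a = (μ T²/4π²)^(1/3) = (398600 × 5419.2² / 4π²)^(1/3) = 6668 km.
Altitude h = a − R = 6668 − 6371 = 297 km.

297 km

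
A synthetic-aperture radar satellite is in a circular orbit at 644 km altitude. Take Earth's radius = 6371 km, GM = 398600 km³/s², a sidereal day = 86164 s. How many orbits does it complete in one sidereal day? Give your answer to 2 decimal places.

14.74

Semi-major axis a = 6371 + 644 = 7015 km. Period T = 2π√(a³/μ) = 2π√(7015³/398600) = 5847.3 s = 97.45 min.
Orbits per sidereal day = 86164 / 5847.3 = 14.736.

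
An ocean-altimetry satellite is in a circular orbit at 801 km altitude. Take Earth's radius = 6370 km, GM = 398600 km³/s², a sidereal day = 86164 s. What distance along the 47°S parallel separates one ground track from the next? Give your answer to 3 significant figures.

1910 km

Semi-major axis a = 6370 + 801 = 7171 km. Period T = 2π√(a³/μ) = 2π√(7171³/398600) = 6043.4 s = 100.72 min.
Node shift per orbit = (6043.4/86164) × 360° = 25.25°.
Equatorial spacing = 25.25 × 111.2 km/° = 2807 km.
At 47° latitude, spacing = 2807 × cos(47°) = 1915 km.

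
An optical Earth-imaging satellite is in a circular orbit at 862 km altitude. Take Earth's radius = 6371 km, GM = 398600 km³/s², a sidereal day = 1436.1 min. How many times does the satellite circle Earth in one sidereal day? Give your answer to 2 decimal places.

14.07

Semi-major axis a = 6371 + 862 = 7233 km. Period T = 2π√(a³/μ) = 2π√(7233³/398600) = 6121.9 s = 102.03 min.
Orbits per sidereal day = 86166 / 6121.9 = 14.075.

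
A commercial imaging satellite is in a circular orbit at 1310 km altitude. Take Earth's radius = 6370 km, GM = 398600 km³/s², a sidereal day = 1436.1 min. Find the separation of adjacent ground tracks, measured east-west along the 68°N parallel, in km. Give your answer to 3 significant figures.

1170 km

Semi-major axis a = 6370 + 1310 = 7680 km. Period T = 2π√(a³/μ) = 2π√(7680³/398600) = 6698.1 s = 111.64 min.
Node shift per orbit = (6698.1/86166) × 360° = 27.98°.
Equatorial spacing = 27.98 × 111.2 km/° = 3111 km.
At 68° latitude, spacing = 3111 × cos(68°) = 1165 km.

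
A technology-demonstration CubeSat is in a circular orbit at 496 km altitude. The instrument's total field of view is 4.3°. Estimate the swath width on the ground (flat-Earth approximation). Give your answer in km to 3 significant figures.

37.2 km

Half-angle = 4.3°/2 = 2.15°.
Swath width ≈ 2h·tan(θ/2) = 2 × 496 × tan(2.15°) = 37.2 km.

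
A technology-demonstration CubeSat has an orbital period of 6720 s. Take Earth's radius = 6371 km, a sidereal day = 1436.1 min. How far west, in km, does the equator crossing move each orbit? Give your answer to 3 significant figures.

During one orbit Earth rotates (6720.0 / 86166) × 360° = 28.08°.
At the equator that is 28.08° × (2π·6371/360) km/° = 28.08 × 111.2 = 3122 km.

3120 km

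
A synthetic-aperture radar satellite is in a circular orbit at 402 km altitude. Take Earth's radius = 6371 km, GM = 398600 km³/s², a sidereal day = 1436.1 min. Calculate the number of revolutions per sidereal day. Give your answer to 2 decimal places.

Semi-major axis a = 6371 + 402 = 6773 km. Period T = 2π√(a³/μ) = 2π√(6773³/398600) = 5547.3 s = 92.46 min.
Orbits per sidereal day = 86166 / 5547.3 = 15.533.

15.53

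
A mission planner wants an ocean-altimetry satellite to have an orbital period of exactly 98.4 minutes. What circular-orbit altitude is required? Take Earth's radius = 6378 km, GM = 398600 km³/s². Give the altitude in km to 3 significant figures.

682 km

T = 98.4 min = 5904.0 s.
From T = 2π√(a³/μ): a = (μ T²/4π²)^(1/3) = (398600 × 5904.0² / 4π²)^(1/3) = 7060 km.
Altitude h = a − R = 7060 − 6378 = 682 km.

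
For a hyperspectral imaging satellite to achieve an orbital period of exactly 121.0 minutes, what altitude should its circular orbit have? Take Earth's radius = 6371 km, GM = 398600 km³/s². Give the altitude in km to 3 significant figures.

T = 121.0 min = 7260.0 s.
From T = 2π√(a³/μ): a = (μ T²/4π²)^(1/3) = (398600 × 7260.0² / 4π²)^(1/3) = 8104 km.
Altitude h = a − R = 8104 − 6371 = 1733 km.

1730 km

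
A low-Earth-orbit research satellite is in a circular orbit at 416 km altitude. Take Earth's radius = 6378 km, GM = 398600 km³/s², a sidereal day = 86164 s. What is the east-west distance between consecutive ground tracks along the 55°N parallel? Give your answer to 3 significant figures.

1490 km

Semi-major axis a = 6378 + 416 = 6794 km. Period T = 2π√(a³/μ) = 2π√(6794³/398600) = 5573.1 s = 92.89 min.
Node shift per orbit = (5573.1/86164) × 360° = 23.28°.
Equatorial spacing = 23.28 × 111.3 km/° = 2592 km.
At 55° latitude, spacing = 2592 × cos(55°) = 1487 km.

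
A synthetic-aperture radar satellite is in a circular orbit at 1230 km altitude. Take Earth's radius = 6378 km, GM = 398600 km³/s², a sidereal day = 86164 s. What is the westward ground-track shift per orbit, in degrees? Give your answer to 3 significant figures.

Semi-major axis a = 6378 + 1230 = 7608 km. Period T = 2π√(a³/μ) = 2π√(7608³/398600) = 6604.2 s = 110.07 min.
During one orbit Earth rotates (6604.2 / 86164) × 360° = 27.59°.

27.6°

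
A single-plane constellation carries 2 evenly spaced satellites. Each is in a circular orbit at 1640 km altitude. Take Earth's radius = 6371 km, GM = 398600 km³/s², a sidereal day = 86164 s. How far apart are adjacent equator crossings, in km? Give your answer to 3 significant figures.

Semi-major axis a = 6371 + 1640 = 8011 km. Period T = 2π√(a³/μ) = 2π√(8011³/398600) = 7135.8 s = 118.93 min.
Single-satellite node shift = (7135.8/86164) × 360° = 29.81°.
With 2 satellites evenly phased, successive equator crossings are 29.81/2 = 14.907° apart.
That is 14.907 × 111.2 = 1658 km at the equator.

1660 km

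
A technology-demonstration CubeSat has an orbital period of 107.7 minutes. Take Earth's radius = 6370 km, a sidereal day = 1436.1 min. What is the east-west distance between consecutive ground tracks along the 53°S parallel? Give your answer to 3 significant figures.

1810 km

T = 107.7 min = 6462.0 s.
Node shift per orbit = (6462.0/86166) × 360° = 27.00°.
Equatorial spacing = 27.00 × 111.2 km/° = 3002 km.
At 53° latitude, spacing = 3002 × cos(53°) = 1806 km.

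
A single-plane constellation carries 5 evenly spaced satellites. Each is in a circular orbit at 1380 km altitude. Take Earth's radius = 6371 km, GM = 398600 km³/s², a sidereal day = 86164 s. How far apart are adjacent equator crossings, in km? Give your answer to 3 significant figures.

631 km

Semi-major axis a = 6371 + 1380 = 7751 km. Period T = 2π√(a³/μ) = 2π√(7751³/398600) = 6791.2 s = 113.19 min.
Single-satellite node shift = (6791.2/86164) × 360° = 28.37°.
With 5 satellites evenly phased, successive equator crossings are 28.37/5 = 5.675° apart.
That is 5.675 × 111.2 = 631 km at the equator.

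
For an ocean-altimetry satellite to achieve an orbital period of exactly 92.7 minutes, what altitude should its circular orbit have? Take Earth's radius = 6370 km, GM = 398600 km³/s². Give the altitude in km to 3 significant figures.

415 km

T = 92.7 min = 5562.0 s.
From T = 2π√(a³/μ): a = (μ T²/4π²)^(1/3) = (398600 × 5562.0² / 4π²)^(1/3) = 6785 km.
Altitude h = a − R = 6785 − 6370 = 415 km.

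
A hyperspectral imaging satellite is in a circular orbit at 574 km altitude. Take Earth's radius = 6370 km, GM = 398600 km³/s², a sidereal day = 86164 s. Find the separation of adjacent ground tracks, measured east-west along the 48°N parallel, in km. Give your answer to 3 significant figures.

1790 km

Semi-major axis a = 6370 + 574 = 6944 km. Period T = 2π√(a³/μ) = 2π√(6944³/398600) = 5758.7 s = 95.98 min.
Node shift per orbit = (5758.7/86164) × 360° = 24.06°.
Equatorial spacing = 24.06 × 111.2 km/° = 2675 km.
At 48° latitude, spacing = 2675 × cos(48°) = 1790 km.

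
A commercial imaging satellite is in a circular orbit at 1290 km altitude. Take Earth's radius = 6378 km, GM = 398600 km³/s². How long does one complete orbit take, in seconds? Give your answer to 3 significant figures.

Semi-major axis a = 6378 + 1290 = 7668 km. Period T = 2π√(a³/μ) = 2π√(7668³/398600) = 6682.4 s = 111.37 min.

6680 seconds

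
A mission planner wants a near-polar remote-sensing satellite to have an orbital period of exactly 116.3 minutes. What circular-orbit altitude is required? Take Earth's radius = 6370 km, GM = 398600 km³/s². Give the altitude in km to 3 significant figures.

T = 116.3 min = 6978.0 s.
From T = 2π√(a³/μ): a = (μ T²/4π²)^(1/3) = (398600 × 6978.0² / 4π²)^(1/3) = 7892 km.
Altitude h = a − R = 7892 − 6370 = 1522 km.

1520 km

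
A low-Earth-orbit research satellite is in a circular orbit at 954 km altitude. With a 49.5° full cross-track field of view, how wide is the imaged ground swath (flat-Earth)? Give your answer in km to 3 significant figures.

Half-angle = 49.5°/2 = 24.75°.
Swath width ≈ 2h·tan(θ/2) = 2 × 954 × tan(24.75°) = 879.6 km.

880 km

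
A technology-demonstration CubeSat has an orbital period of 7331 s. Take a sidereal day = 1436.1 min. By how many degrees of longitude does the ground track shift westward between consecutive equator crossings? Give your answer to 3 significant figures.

30.6°

During one orbit Earth rotates (7331.0 / 86166) × 360° = 30.63°.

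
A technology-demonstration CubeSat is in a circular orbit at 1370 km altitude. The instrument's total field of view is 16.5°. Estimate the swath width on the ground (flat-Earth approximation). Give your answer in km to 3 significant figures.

397 km

Half-angle = 16.5°/2 = 8.25°.
Swath width ≈ 2h·tan(θ/2) = 2 × 1370 × tan(8.25°) = 397.3 km.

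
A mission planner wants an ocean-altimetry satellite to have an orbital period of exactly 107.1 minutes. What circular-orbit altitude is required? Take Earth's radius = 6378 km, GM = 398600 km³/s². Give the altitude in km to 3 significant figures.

1090 km

T = 107.1 min = 6426.0 s.
From T = 2π√(a³/μ): a = (μ T²/4π²)^(1/3) = (398600 × 6426.0² / 4π²)^(1/3) = 7471 km.
Altitude h = a − R = 7471 − 6378 = 1093 km.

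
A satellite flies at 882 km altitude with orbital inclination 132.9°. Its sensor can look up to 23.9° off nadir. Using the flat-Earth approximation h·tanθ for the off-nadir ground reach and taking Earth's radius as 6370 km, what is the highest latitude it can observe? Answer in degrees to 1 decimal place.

Retrograde orbit: the ground track reaches ±(180° − i) = ±(180 − 132.9) = ±47.1°.
Sensor half-swath on the ground ≈ 882·tan(23.9°) = 391 km = 3.52° of latitude.
Maximum observable latitude ≈ 47.1 + 3.52 = 50.6°.

50.6°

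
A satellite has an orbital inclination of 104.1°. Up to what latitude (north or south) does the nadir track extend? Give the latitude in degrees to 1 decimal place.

Retrograde orbit: the ground track reaches ±(180° − i) = ±(180 − 104.1) = ±75.9°.

75.9°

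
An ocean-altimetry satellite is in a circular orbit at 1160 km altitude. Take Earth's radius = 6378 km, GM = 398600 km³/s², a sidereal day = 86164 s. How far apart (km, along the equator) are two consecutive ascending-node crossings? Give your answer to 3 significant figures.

3030 km

Semi-major axis a = 6378 + 1160 = 7538 km. Period T = 2π√(a³/μ) = 2π√(7538³/398600) = 6513.2 s = 108.55 min.
During one orbit Earth rotates (6513.2 / 86164) × 360° = 27.21°.
At the equator that is 27.21° × (2π·6378/360) km/° = 27.21 × 111.3 = 3029 km.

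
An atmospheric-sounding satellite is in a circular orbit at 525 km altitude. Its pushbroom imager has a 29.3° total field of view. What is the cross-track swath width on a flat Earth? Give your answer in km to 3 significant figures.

274 km

Half-angle = 29.3°/2 = 14.65°.
Swath width ≈ 2h·tan(θ/2) = 2 × 525 × tan(14.65°) = 274.5 km.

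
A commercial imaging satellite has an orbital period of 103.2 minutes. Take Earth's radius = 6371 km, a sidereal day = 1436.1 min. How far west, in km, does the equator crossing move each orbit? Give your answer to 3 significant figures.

T = 103.2 min = 6192.0 s.
During one orbit Earth rotates (6192.0 / 86166) × 360° = 25.87°.
At the equator that is 25.87° × (2π·6371/360) km/° = 25.87 × 111.2 = 2877 km.

2880 km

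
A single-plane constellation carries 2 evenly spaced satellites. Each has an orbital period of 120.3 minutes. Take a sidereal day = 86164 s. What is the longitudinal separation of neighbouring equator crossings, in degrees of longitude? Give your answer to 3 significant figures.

T = 120.3 min = 7218.0 s.
Single-satellite node shift = (7218.0/86164) × 360° = 30.16°.
With 2 satellites evenly phased, successive equator crossings are 30.16/2 = 15.079° apart.

15.1°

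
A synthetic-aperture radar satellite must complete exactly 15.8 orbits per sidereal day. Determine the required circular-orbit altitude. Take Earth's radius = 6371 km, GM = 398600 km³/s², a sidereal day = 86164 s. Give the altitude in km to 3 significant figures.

325 km

Required period T = 86164 / 15.8 = 5453.4 s.
From T = 2π√(a³/μ): a = (μ T²/4π²)^(1/3) = (398600 × 5453.4² / 4π²)^(1/3) = 6696 km.
Altitude h = a − R = 6696 − 6371 = 325 km.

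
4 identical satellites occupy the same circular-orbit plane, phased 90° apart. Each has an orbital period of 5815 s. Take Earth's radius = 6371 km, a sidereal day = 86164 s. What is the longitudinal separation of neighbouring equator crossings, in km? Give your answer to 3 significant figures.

Single-satellite node shift = (5815.0/86164) × 360° = 24.30°.
With 4 satellites evenly phased, successive equator crossings are 24.30/4 = 6.074° apart.
That is 6.074 × 111.2 = 675 km at the equator.

675 km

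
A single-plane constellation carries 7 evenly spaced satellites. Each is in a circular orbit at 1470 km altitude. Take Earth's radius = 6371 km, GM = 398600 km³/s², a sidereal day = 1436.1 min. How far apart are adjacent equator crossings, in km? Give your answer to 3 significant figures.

Semi-major axis a = 6371 + 1470 = 7841 km. Period T = 2π√(a³/μ) = 2π√(7841³/398600) = 6909.8 s = 115.16 min.
Single-satellite node shift = (6909.8/86166) × 360° = 28.87°.
With 7 satellites evenly phased, successive equator crossings are 28.87/7 = 4.124° apart.
That is 4.124 × 111.2 = 459 km at the equator.

459 km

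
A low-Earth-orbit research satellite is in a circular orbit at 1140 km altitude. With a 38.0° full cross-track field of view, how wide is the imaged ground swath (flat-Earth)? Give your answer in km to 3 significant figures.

785 km

Half-angle = 38.0°/2 = 19°.
Swath width ≈ 2h·tan(θ/2) = 2 × 1140 × tan(19°) = 785.1 km.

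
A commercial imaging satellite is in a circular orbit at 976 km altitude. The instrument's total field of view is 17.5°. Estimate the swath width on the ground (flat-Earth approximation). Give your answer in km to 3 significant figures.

300 km

Half-angle = 17.5°/2 = 8.75°.
Swath width ≈ 2h·tan(θ/2) = 2 × 976 × tan(8.75°) = 300.4 km.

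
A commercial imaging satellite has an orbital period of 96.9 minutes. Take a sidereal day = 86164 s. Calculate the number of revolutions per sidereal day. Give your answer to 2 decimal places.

T = 96.9 min = 5814.0 s.
Orbits per sidereal day = 86164 / 5814.0 = 14.820.

14.82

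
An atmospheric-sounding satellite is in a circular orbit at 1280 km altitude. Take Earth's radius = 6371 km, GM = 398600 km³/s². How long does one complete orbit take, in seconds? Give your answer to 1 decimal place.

Semi-major axis a = 6371 + 1280 = 7651 km. Period T = 2π√(a³/μ) = 2π√(7651³/398600) = 6660.2 s = 111.00 min.

6660.2 seconds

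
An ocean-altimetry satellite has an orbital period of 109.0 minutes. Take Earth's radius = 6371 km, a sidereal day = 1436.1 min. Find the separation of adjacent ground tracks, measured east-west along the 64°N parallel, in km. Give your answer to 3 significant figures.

T = 109.0 min = 6540.0 s.
Node shift per orbit = (6540.0/86166) × 360° = 27.32°.
Equatorial spacing = 27.32 × 111.2 km/° = 3038 km.
At 64° latitude, spacing = 3038 × cos(64°) = 1332 km.

1330 km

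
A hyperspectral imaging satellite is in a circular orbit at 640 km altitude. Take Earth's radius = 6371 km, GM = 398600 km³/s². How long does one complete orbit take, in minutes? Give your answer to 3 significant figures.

Semi-major axis a = 6371 + 640 = 7011 km. Period T = 2π√(a³/μ) = 2π√(7011³/398600) = 5842.3 s = 97.37 min.

97.4 min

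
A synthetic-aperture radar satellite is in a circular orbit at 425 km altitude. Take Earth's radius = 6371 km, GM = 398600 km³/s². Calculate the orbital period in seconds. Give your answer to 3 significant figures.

Semi-major axis a = 6371 + 425 = 6796 km. Period T = 2π√(a³/μ) = 2π√(6796³/398600) = 5575.6 s = 92.93 min.

5580 seconds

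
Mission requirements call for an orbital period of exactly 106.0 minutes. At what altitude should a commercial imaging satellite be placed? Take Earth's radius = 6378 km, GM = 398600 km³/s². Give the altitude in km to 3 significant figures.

1040 km

T = 106.0 min = 6360.0 s.
From T = 2π√(a³/μ): a = (μ T²/4π²)^(1/3) = (398600 × 6360.0² / 4π²)^(1/3) = 7419 km.
Altitude h = a − R = 7419 − 6378 = 1041 km.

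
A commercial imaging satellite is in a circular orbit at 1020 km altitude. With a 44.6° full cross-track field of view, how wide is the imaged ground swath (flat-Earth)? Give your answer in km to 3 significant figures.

837 km

Half-angle = 44.6°/2 = 22.3°.
Swath width ≈ 2h·tan(θ/2) = 2 × 1020 × tan(22.3°) = 836.7 km.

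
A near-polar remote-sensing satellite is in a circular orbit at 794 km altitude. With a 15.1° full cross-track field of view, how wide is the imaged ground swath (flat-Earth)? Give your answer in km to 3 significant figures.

Half-angle = 15.1°/2 = 7.55°.
Swath width ≈ 2h·tan(θ/2) = 2 × 794 × tan(7.55°) = 210.5 km.

210 km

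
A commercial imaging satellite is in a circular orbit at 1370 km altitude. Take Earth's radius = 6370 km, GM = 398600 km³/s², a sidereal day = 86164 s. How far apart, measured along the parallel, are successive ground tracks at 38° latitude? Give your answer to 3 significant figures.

2480 km

Semi-major axis a = 6370 + 1370 = 7740 km. Period T = 2π√(a³/μ) = 2π√(7740³/398600) = 6776.8 s = 112.95 min.
Node shift per orbit = (6776.8/86164) × 360° = 28.31°.
Equatorial spacing = 28.31 × 111.2 km/° = 3148 km.
At 38° latitude, spacing = 3148 × cos(38°) = 2481 km.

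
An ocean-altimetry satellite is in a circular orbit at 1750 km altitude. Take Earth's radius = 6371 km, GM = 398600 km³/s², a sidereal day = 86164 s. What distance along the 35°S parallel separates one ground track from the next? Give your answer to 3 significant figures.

Semi-major axis a = 6371 + 1750 = 8121 km. Period T = 2π√(a³/μ) = 2π√(8121³/398600) = 7283.3 s = 121.39 min.
Node shift per orbit = (7283.3/86164) × 360° = 30.43°.
Equatorial spacing = 30.43 × 111.2 km/° = 3384 km.
At 35° latitude, spacing = 3384 × cos(35°) = 2772 km.

2770 km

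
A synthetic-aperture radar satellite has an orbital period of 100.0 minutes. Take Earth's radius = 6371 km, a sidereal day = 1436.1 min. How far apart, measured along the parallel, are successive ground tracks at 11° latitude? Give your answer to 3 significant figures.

2740 km

T = 100.0 min = 6000.0 s.
Node shift per orbit = (6000.0/86166) × 360° = 25.07°.
Equatorial spacing = 25.07 × 111.2 km/° = 2787 km.
At 11° latitude, spacing = 2787 × cos(11°) = 2736 km.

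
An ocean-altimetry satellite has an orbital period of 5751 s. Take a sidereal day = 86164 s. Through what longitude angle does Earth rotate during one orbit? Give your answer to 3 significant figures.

24.0°

During one orbit Earth rotates (5751.0 / 86164) × 360° = 24.03°.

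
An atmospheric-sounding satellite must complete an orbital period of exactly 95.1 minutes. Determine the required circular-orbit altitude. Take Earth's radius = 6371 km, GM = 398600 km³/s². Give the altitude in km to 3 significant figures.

531 km

T = 95.1 min = 5706.0 s.
From T = 2π√(a³/μ): a = (μ T²/4π²)^(1/3) = (398600 × 5706.0² / 4π²)^(1/3) = 6902 km.
Altitude h = a − R = 6902 − 6371 = 531 km.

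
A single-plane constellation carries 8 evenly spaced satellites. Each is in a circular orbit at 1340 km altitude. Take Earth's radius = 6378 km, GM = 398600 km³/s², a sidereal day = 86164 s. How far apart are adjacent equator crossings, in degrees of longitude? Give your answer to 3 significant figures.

3.52°

Semi-major axis a = 6378 + 1340 = 7718 km. Period T = 2π√(a³/μ) = 2π√(7718³/398600) = 6747.9 s = 112.46 min.
Single-satellite node shift = (6747.9/86164) × 360° = 28.19°.
With 8 satellites evenly phased, successive equator crossings are 28.19/8 = 3.524° apart.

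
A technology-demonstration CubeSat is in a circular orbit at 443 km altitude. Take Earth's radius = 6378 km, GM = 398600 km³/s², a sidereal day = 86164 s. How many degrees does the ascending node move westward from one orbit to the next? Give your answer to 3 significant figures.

Semi-major axis a = 6378 + 443 = 6821 km. Period T = 2π√(a³/μ) = 2π√(6821³/398600) = 5606.4 s = 93.44 min.
During one orbit Earth rotates (5606.4 / 86164) × 360° = 23.42°.

23.4°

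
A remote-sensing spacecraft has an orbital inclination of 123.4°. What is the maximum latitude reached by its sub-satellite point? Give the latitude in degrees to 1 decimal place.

Retrograde orbit: the ground track reaches ±(180° − i) = ±(180 − 123.4) = ±56.6°.

56.6°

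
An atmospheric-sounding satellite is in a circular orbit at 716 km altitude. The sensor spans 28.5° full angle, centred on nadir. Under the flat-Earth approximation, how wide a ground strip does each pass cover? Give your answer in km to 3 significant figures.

364 km

Half-angle = 28.5°/2 = 14.25°.
Swath width ≈ 2h·tan(θ/2) = 2 × 716 × tan(14.25°) = 363.7 km.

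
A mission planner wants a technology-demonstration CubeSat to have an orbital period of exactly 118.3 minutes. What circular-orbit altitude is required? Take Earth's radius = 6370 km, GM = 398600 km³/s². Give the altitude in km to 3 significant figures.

1610 km

T = 118.3 min = 7098.0 s.
From T = 2π√(a³/μ): a = (μ T²/4π²)^(1/3) = (398600 × 7098.0² / 4π²)^(1/3) = 7983 km.
Altitude h = a − R = 7983 − 6370 = 1613 km.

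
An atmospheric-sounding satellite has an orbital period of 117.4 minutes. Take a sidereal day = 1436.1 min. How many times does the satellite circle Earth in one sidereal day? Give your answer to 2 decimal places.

12.23

T = 117.4 min = 7044.0 s.
Orbits per sidereal day = 86166 / 7044.0 = 12.233.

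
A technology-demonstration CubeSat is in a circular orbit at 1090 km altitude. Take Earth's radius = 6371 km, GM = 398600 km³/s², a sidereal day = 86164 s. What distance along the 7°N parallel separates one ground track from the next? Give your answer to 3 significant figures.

Semi-major axis a = 6371 + 1090 = 7461 km. Period T = 2π√(a³/μ) = 2π√(7461³/398600) = 6413.7 s = 106.89 min.
Node shift per orbit = (6413.7/86164) × 360° = 26.80°.
Equatorial spacing = 26.80 × 111.2 km/° = 2980 km.
At 7° latitude, spacing = 2980 × cos(7°) = 2957 km.

2960 km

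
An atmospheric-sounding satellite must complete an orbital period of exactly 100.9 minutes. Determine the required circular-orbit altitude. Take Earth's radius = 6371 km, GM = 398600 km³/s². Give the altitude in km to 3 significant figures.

T = 100.9 min = 6054.0 s.
From T = 2π√(a³/μ): a = (μ T²/4π²)^(1/3) = (398600 × 6054.0² / 4π²)^(1/3) = 7179 km.
Altitude h = a − R = 7179 − 6371 = 808 km.

808 km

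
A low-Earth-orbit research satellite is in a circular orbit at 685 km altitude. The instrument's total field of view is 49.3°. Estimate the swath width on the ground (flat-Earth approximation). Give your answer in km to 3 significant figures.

629 km

Half-angle = 49.3°/2 = 24.65°.
Swath width ≈ 2h·tan(θ/2) = 2 × 685 × tan(24.65°) = 628.7 km.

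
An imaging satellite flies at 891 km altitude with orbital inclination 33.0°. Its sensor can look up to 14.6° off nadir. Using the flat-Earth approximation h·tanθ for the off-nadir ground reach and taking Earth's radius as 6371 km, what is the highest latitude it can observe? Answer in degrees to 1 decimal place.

For a prograde orbit the ground track reaches latitude ±i = ±33.0°.
Sensor half-swath on the ground ≈ 891·tan(14.6°) = 232 km = 2.09° of latitude.
Maximum observable latitude ≈ 33.0 + 2.09 = 35.1°.

35.1°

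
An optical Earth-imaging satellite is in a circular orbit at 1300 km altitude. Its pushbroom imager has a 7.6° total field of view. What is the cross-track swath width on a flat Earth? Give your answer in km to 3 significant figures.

Half-angle = 7.6°/2 = 3.8°.
Swath width ≈ 2h·tan(θ/2) = 2 × 1300 × tan(3.8°) = 172.7 km.

173 km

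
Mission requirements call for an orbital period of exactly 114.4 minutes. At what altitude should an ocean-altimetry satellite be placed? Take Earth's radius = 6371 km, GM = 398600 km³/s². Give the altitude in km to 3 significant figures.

1440 km

T = 114.4 min = 6864.0 s.
From T = 2π√(a³/μ): a = (μ T²/4π²)^(1/3) = (398600 × 6864.0² / 4π²)^(1/3) = 7806 km.
Altitude h = a − R = 7806 − 6371 = 1435 km.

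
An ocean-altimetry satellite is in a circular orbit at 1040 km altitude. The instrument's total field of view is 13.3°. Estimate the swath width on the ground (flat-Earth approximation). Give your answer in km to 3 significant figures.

Half-angle = 13.3°/2 = 6.65°.
Swath width ≈ 2h·tan(θ/2) = 2 × 1040 × tan(6.65°) = 242.5 km.

243 km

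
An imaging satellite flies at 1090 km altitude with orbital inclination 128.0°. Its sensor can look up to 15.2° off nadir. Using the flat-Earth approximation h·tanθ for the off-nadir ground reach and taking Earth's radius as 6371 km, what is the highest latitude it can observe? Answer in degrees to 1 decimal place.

54.7°

Retrograde orbit: the ground track reaches ±(180° − i) = ±(180 − 128.0) = ±52.0°.
Sensor half-swath on the ground ≈ 1090·tan(15.2°) = 296 km = 2.66° of latitude.
Maximum observable latitude ≈ 52.0 + 2.66 = 54.7°.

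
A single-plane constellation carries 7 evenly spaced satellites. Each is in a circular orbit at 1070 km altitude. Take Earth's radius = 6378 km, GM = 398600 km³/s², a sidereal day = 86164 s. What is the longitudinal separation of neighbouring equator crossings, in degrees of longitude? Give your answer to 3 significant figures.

3.82°

Semi-major axis a = 6378 + 1070 = 7448 km. Period T = 2π√(a³/μ) = 2π√(7448³/398600) = 6396.9 s = 106.62 min.
Single-satellite node shift = (6396.9/86164) × 360° = 26.73°.
With 7 satellites evenly phased, successive equator crossings are 26.73/7 = 3.818° apart.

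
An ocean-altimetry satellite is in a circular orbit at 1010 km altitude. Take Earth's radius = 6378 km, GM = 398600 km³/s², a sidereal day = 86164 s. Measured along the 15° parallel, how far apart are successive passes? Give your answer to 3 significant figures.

Semi-major axis a = 6378 + 1010 = 7388 km. Period T = 2π√(a³/μ) = 2π√(7388³/398600) = 6319.8 s = 105.33 min.
Node shift per orbit = (6319.8/86164) × 360° = 26.40°.
Equatorial spacing = 26.40 × 111.3 km/° = 2939 km.
At 15° latitude, spacing = 2939 × cos(15°) = 2839 km.

2840 km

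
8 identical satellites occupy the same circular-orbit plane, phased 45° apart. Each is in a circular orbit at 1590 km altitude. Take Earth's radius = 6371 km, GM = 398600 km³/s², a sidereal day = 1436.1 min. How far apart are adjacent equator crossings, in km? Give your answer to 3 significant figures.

Semi-major axis a = 6371 + 1590 = 7961 km. Period T = 2π√(a³/μ) = 2π√(7961³/398600) = 7069.1 s = 117.82 min.
Single-satellite node shift = (7069.1/86166) × 360° = 29.53°.
With 8 satellites evenly phased, successive equator crossings are 29.53/8 = 3.692° apart.
That is 3.692 × 111.2 = 411 km at the equator.

411 km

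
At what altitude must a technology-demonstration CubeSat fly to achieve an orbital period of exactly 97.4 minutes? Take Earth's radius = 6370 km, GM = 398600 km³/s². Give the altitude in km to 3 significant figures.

T = 97.4 min = 5844.0 s.
From T = 2π√(a³/μ): a = (μ T²/4π²)^(1/3) = (398600 × 5844.0² / 4π²)^(1/3) = 7012 km.
Altitude h = a − R = 7012 − 6370 = 642 km.

642 km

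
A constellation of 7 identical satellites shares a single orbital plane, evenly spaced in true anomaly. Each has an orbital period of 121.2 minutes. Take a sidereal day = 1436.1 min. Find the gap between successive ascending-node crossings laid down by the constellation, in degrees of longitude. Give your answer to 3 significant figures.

T = 121.2 min = 7272.0 s.
Single-satellite node shift = (7272.0/86166) × 360° = 30.38°.
With 7 satellites evenly phased, successive equator crossings are 30.38/7 = 4.340° apart.

4.34°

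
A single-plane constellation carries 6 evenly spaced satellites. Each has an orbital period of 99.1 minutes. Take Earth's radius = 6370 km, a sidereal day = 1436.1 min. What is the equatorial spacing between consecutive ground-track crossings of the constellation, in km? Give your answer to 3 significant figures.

460 km

T = 99.1 min = 5946.0 s.
Single-satellite node shift = (5946.0/86166) × 360° = 24.84°.
With 6 satellites evenly phased, successive equator crossings are 24.84/6 = 4.140° apart.
That is 4.140 × 111.2 = 460 km at the equator.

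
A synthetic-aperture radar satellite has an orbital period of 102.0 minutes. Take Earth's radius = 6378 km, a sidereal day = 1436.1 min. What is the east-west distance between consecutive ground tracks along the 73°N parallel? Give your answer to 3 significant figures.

832 km

T = 102.0 min = 6120.0 s.
Node shift per orbit = (6120.0/86166) × 360° = 25.57°.
Equatorial spacing = 25.57 × 111.3 km/° = 2846 km.
At 73° latitude, spacing = 2846 × cos(73°) = 832 km.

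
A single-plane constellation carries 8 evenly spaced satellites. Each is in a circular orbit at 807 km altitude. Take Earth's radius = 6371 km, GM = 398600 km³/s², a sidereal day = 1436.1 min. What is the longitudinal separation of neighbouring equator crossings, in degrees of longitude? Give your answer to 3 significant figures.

Semi-major axis a = 6371 + 807 = 7178 km. Period T = 2π√(a³/μ) = 2π√(7178³/398600) = 6052.2 s = 100.87 min.
Single-satellite node shift = (6052.2/86166) × 360° = 25.29°.
With 8 satellites evenly phased, successive equator crossings are 25.29/8 = 3.161° apart.

3.16°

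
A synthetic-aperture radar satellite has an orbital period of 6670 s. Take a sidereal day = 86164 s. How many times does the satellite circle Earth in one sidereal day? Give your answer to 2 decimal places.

Orbits per sidereal day = 86164 / 6670.0 = 12.918.

12.92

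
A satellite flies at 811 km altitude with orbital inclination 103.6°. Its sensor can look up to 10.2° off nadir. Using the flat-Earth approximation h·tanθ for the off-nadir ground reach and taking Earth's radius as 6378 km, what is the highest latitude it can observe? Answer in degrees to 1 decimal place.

Retrograde orbit: the ground track reaches ±(180° − i) = ±(180 − 103.6) = ±76.4°.
Sensor half-swath on the ground ≈ 811·tan(10.2°) = 146 km = 1.31° of latitude.
Maximum observable latitude ≈ 76.4 + 1.31 = 77.7°.

77.7°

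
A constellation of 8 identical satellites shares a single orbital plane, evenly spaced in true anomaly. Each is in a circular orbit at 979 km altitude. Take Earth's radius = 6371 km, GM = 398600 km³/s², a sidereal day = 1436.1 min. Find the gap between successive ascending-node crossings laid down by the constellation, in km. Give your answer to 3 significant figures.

Semi-major axis a = 6371 + 979 = 7350 km. Period T = 2π√(a³/μ) = 2π√(7350³/398600) = 6271.1 s = 104.52 min.
Single-satellite node shift = (6271.1/86166) × 360° = 26.20°.
With 8 satellites evenly phased, successive equator crossings are 26.20/8 = 3.275° apart.
That is 3.275 × 111.2 = 364 km at the equator.

364 km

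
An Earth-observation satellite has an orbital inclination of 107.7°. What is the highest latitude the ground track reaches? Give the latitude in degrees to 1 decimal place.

72.3°

Retrograde orbit: the ground track reaches ±(180° − i) = ±(180 − 107.7) = ±72.3°.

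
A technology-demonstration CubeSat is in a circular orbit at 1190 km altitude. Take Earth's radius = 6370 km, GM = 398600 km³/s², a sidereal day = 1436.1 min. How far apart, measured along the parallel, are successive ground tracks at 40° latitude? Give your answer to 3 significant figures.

2330 km

Semi-major axis a = 6370 + 1190 = 7560 km. Period T = 2π√(a³/μ) = 2π√(7560³/398600) = 6541.7 s = 109.03 min.
Node shift per orbit = (6541.7/86166) × 360° = 27.33°.
Equatorial spacing = 27.33 × 111.2 km/° = 3039 km.
At 40° latitude, spacing = 3039 × cos(40°) = 2328 km.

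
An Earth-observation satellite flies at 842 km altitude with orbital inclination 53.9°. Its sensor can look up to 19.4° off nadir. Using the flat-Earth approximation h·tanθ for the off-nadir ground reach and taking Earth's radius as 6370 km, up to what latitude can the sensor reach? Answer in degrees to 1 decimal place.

56.6°

For a prograde orbit the ground track reaches latitude ±i = ±53.9°.
Sensor half-swath on the ground ≈ 842·tan(19.4°) = 297 km = 2.67° of latitude.
Maximum observable latitude ≈ 53.9 + 2.67 = 56.6°.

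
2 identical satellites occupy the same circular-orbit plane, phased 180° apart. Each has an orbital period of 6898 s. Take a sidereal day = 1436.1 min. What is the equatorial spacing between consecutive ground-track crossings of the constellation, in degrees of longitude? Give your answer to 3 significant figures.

Single-satellite node shift = (6898.0/86166) × 360° = 28.82°.
With 2 satellites evenly phased, successive equator crossings are 28.82/2 = 14.410° apart.

14.4°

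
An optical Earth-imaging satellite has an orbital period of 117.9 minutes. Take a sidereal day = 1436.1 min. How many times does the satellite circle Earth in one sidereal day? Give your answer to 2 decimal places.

T = 117.9 min = 7074.0 s.
Orbits per sidereal day = 86166 / 7074.0 = 12.181.

12.18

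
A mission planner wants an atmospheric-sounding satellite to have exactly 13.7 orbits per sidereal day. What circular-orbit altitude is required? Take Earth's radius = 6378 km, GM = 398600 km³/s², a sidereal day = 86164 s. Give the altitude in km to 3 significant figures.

986 km

Required period T = 86164 / 13.7 = 6289.3 s.
From T = 2π√(a³/μ): a = (μ T²/4π²)^(1/3) = (398600 × 6289.3² / 4π²)^(1/3) = 7364 km.
Altitude h = a − R = 7364 − 6378 = 986 km.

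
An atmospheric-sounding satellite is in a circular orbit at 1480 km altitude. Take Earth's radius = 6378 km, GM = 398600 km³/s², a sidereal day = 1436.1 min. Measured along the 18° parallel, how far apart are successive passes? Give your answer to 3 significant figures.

Semi-major axis a = 6378 + 1480 = 7858 km. Period T = 2π√(a³/μ) = 2π√(7858³/398600) = 6932.3 s = 115.54 min.
Node shift per orbit = (6932.3/86166) × 360° = 28.96°.
Equatorial spacing = 28.96 × 111.3 km/° = 3224 km.
At 18° latitude, spacing = 3224 × cos(18°) = 3066 km.

3070 km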